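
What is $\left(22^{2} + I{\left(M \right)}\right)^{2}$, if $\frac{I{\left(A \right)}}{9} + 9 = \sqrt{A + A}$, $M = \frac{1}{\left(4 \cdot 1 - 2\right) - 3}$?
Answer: $162247 + 7254 i \sqrt{2} \approx 1.6225 \cdot 10^{5} + 10259.0 i$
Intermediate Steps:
$M = -1$ ($M = \frac{1}{\left(4 - 2\right) - 3} = \frac{1}{2 - 3} = \frac{1}{-1} = -1$)
$I{\left(A \right)} = -81 + 9 \sqrt{2} \sqrt{A}$ ($I{\left(A \right)} = -81 + 9 \sqrt{A + A} = -81 + 9 \sqrt{2 A} = -81 + 9 \sqrt{2} \sqrt{A}$)
$\left(22^{2} + I{\left(M \right)}\right)^{2} = \left(22^{2} - \left(81 - 9 \sqrt{2} \sqrt{-1}\right)\right)^{2} = \left(484 - \left(81 - 9 \sqrt{2} i\right)\right)^{2} = \left(484 - \left(81 - 9 i \sqrt{2}\right)\right)^{2} = \left(403 + 9 i \sqrt{2}\right)^{2}$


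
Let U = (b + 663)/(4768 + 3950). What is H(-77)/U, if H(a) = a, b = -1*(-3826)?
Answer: -671286/4489 ≈ -149.54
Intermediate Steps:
b = 3826
U = 4489/8718 (U = (3826 + 663)/(4768 + 3950) = 4489/8718 ≈ 0.51491)
H(-77)/U = -77/4489/8718 = -77*8718/4489 = -671286/4489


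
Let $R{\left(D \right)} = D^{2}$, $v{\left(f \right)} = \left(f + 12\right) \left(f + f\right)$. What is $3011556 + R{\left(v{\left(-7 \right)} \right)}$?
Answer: $3016456$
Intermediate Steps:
$v{\left(f \right)} = 2 f \left(12 + f\right)$ ($v{\left(f \right)} = \left(12 + f\right) 2 f = 2 f \left(12 + f\right)$)
$3011556 + R{\left(v{\left(-7 \right)} \right)} = 3011556 + \left(2 \left(-7\right) \left(12 - 7\right)\right)^{2} = 3011556 + \left(2 \left(-7\right) 5\right)^{2} = 3011556 + \left(-70\right)^{2} = 3011556 + 4900 = 3016456$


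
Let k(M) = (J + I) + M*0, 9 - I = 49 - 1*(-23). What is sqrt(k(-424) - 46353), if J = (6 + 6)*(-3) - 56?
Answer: 2*I*sqrt(11627) ≈ 215.66*I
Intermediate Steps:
I = -63 (I = 9 - (49 - 1*(-23)) = 9 - (49 + 23) = 9 - 1*72 = 9 - 72 = -63)
J = -92 (J = 12*(-3) - 56 = -36 - 56 = -92)
k(M) = -155 (k(M) = (-92 - 63) + M*0 = -155 + 0 = -155)
sqrt(k(-424) - 46353) = sqrt(-155 - 46353) = sqrt(-46508) = 2*I*sqrt(11627)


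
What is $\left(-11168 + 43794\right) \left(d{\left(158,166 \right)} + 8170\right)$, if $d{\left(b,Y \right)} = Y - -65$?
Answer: $274091026$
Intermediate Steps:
$d{\left(b,Y \right)} = 65 + Y$ ($d{\left(b,Y \right)} = Y + 65 = 65 + Y$)
$\left(-11168 + 43794\right) \left(d{\left(158,166 \right)} + 8170\right) = \left(-11168 + 43794\right) \left(\left(65 + 166\right) + 8170\right) = 32626 \left(231 + 8170\right) = 32626 \cdot 8401 = 274091026$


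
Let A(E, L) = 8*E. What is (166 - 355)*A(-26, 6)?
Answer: 39312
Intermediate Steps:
(166 - 355)*A(-26, 6) = (166 - 355)*(8*(-26)) = -189*(-208) = 39312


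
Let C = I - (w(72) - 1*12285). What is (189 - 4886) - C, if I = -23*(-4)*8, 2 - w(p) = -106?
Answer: -17610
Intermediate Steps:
w(p) = 108 (w(p) = 2 - 1*(-106) = 2 + 106 = 108)
I = 736 (I = 92*8 = 736)
C = 12913 (C = 736 - (108 - 1*12285) = 736 - (108 - 12285) = 736 - 1*(-12177) = 736 + 12177 = 12913)
(189 - 4886) - C = (189 - 4886) - 1*12913 = -4697 - 12913 = -17610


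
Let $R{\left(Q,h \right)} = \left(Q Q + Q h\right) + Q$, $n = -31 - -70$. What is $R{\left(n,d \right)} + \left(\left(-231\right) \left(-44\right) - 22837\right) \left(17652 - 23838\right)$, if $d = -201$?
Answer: $78388899$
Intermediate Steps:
$n = 39$ ($n = -31 + 70 = 39$)
$R{\left(Q,h \right)} = Q + Q^{2} + Q h$ ($R{\left(Q,h \right)} = \left(Q^{2} + Q h\right) + Q = Q + Q^{2} + Q h$)
$R{\left(n,d \right)} + \left(\left(-231\right) \left(-44\right) - 22837\right) \left(17652 - 23838\right) = 39 \left(1 + 39 - 201\right) + \left(\left(-231\right) \left(-44\right) - 22837\right) \left(17652 - 23838\right) = 39 \left(-161\right) + \left(10164 - 22837\right) \left(-6186\right) = -6279 - -78395178 = -6279 + 78395178 = 78388899$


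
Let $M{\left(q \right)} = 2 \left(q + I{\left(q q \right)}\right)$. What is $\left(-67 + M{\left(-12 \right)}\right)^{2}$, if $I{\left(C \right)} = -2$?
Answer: $9025$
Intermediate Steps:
$M{\left(q \right)} = -4 + 2 q$ ($M{\left(q \right)} = 2 \left(q - 2\right) = 2 \left(-2 + q\right) = -4 + 2 q$)
$\left(-67 + M{\left(-12 \right)}\right)^{2} = \left(-67 + \left(-4 + 2 \left(-12\right)\right)\right)^{2} = \left(-67 - 28\right)^{2} = \left(-95\right)^{2} = 9025$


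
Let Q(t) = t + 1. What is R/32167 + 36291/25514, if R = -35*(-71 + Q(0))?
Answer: 1229881897/820708838 ≈ 1.4986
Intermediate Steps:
Q(t) = 1 + t
R = 2450 (R = -35*(-71 + (1 + 0)) = -35*(-71 + 1) = -35*(-70) = 2450)
R/32167 + 36291/25514 = 2450/32167 + 36291/25514 = 1229881897/820708838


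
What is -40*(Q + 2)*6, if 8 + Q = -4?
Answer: 2400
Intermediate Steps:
Q = -12 (Q = -8 - 4 = -12)
-40*(Q + 2)*6 = -40*(-12 + 2)*6 = -(-400)*6 = -40*(-60) = 2400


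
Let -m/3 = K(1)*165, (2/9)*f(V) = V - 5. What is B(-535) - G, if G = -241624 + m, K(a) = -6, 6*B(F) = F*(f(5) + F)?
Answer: 1718149/6 ≈ 2.8636e+5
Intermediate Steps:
f(V) = -45/2 + 9*V/2 (f(V) = 9*(V - 5)/2 = 9*(-5 + V)/2 = -45/2 + 9*V/2)
B(F) = F²/6 (B(F) = (F*((-45/2 + (9/2)*5) + F))/6 = (F*((-45/2 + 45/2) + F))/6 = (F*(0 + F))/6 = (F*F)/6 = F²/6)
m = 2970 (m = -(-18)*165 = -3*(-990) = 2970)
G = -238654 (G = -241624 + 2970 = -238654)
B(-535) - G = (⅙)*(-535)² - 1*(-238654) = (⅙)*286225 + 238654 = 286225/6 + 238654 = 1718149/6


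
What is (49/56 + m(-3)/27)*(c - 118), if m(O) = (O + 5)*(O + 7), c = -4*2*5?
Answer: -19987/108 ≈ -185.06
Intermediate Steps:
c = -40 (c = -8*5 = -40)
m(O) = (5 + O)*(7 + O)
(49/56 + m(-3)/27)*(c - 118) = (49/56 + (35 + (-3)² + 12*(-3))/27)*(-40 - 118) = (49*(1/56) + (35 + 9 - 36)*(1/27))*(-158) = (7/8 + 8*(1/27))*(-158) = (7/8 + 8/27)*(-158) = (253/216)*(-158) = -19987/108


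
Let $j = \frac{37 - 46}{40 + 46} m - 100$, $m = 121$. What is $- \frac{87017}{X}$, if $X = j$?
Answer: $\frac{7483462}{9689} \approx 772.37$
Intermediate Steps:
$j = - \frac{9689}{86}$ ($j = \frac{37 - 46}{40 + 46} \cdot 121 - 100 = \frac{37 - 46}{86} \cdot 121 - 100 = \left(-9\right) \frac{1}{86} \cdot 121 - 100 = \left(- \frac{9}{86}\right) 121 - 100 = - \frac{1089}{86} - 100 = - \frac{9689}{86} \approx -112.66$)
$X = - \frac{9689}{86} \approx -112.66$
$- \frac{87017}{X} = - \frac{87017}{- \frac{9689}{86}} = \left(-87017\right) \left(- \frac{86}{9689}\right) = \frac{7483462}{9689}$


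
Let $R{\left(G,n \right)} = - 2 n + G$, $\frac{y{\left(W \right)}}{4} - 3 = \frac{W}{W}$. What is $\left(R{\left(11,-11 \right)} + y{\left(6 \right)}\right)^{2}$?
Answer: $2401$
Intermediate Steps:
$y{\left(W \right)} = 16$ ($y{\left(W \right)} = 12 + 4 \frac{W}{W} = 12 + 4 \cdot 1 = 12 + 4 = 16$)
$R{\left(G,n \right)} = G - 2 n$
$\left(R{\left(11,-11 \right)} + y{\left(6 \right)}\right)^{2} = \left(\left(11 - -22\right) + 16\right)^{2} = \left(\left(11 + 22\right) + 16\right)^{2} = \left(33 + 16\right)^{2} = 49^{2} = 2401$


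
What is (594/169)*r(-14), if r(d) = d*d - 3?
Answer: 114642/169 ≈ 678.36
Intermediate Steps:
r(d) = -3 + d² (r(d) = d² - 3 = -3 + d²)
(594/169)*r(-14) = (594/169)*(-3 + (-14)²) = (594*(1/169))*(-3 + 196) = (594/169)*193 = 114642/169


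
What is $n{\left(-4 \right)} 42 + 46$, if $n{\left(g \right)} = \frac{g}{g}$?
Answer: $88$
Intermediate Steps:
$n{\left(g \right)} = 1$
$n{\left(-4 \right)} 42 + 46 = 1 \cdot 42 + 46 = 42 + 46 = 88$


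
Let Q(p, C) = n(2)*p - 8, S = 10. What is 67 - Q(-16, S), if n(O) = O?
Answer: 107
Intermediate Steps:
Q(p, C) = -8 + 2*p (Q(p, C) = 2*p - 8 = -8 + 2*p)
67 - Q(-16, S) = 67 - (-8 + 2*(-16)) = 67 - (-8 - 32) = 67 - 1*(-40) = 67 + 40 = 107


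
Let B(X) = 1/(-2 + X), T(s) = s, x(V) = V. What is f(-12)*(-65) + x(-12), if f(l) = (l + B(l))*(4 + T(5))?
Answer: 98697/14 ≈ 7049.8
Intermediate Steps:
f(l) = 9*l + 9/(-2 + l) (f(l) = (l + 1/(-2 + l))*(4 + 5) = (l + 1/(-2 + l))*9 = 9*l + 9/(-2 + l))
f(-12)*(-65) + x(-12) = (9*(1 - 12*(-2 - 12))/(-2 - 12))*(-65) - 12 = (9*(1 - 12*(-14))/(-14))*(-65) - 12 = (9*(-1/14)*(1 + 168))*(-65) - 12 = (9*(-1/14)*169)*(-65) - 12 = -1521/14*(-65) - 12 = 98865/14 - 12 = 98697/14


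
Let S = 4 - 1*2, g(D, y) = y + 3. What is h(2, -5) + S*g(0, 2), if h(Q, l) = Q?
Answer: 12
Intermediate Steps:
g(D, y) = 3 + y
S = 2 (S = 4 - 2 = 2)
h(2, -5) + S*g(0, 2) = 2 + 2*(3 + 2) = 2 + 2*5 = 2 + 10 = 12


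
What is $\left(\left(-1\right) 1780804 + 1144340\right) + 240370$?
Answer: $-396094$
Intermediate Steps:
$\left(\left(-1\right) 1780804 + 1144340\right) + 240370 = \left(-1780804 + 1144340\right) + 240370 = -636464 + 240370 = -396094$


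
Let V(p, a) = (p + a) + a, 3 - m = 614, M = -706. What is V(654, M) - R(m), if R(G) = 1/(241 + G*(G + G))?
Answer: -566137315/746883 ≈ -758.00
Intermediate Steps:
m = -611 (m = 3 - 1*614 = 3 - 614 = -611)
V(p, a) = p + 2*a (V(p, a) = (a + p) + a = p + 2*a)
R(G) = 1/(241 + 2*G²) (R(G) = 1/(241 + G*(2*G)) = 1/(241 + 2*G²))
V(654, M) - R(m) = (654 + 2*(-706)) - 1/(241 + 2*(-611)²) = (654 - 1412) - 1/(241 + 2*373321) = -758 - 1/(241 + 746642) = -758 - 1/746883 = -566137315/746883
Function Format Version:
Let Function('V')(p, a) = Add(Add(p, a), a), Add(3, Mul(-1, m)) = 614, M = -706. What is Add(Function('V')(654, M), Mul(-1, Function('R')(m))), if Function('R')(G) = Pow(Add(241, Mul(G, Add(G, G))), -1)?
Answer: Rational(-566137315, 746883) ≈ -758.00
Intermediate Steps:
m = -611 (m = Add(3, Mul(-1, 614)) = Add(3, -614) = -611)
Function('V')(p, a) = Add(p, Mul(2, a)) (Function('V')(p, a) = Add(Add(a, p), a) = Add(p, Mul(2, a)))
Function('R')(G) = Pow(Add(241, Mul(2, Pow(G, 2))), -1) (Function('R')(G) = Pow(Add(241, Mul(G, Mul(2, G))), -1) = Pow(Add(241, Mul(2, Pow(G, 2))), -1))
Add(Function('V')(654, M), Mul(-1, Function('R')(m))) = Add(Add(654, Mul(2, -706)), Mul(-1, Pow(Add(241, Mul(2, Pow(-611, 2))), -1))) = Add(Add(654, -1412), Mul(-1, Pow(Add(241, Mul(2, 373321)), -1))) = Add(-758, Mul(-1, Pow(Add(241, 746642), -1))) = Add(-758, Mul(-1, Pow(746883, -1))) = Add(-758, Mul(-1, Rational(1, 746883))) = Add(-758, Rational(-1, 746883)) = Rational(-566137315, 746883)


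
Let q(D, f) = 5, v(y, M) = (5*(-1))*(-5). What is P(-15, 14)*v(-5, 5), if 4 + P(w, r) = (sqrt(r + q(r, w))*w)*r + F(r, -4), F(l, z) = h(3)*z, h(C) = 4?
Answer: -500 - 5250*sqrt(19) ≈ -23384.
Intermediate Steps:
v(y, M) = 25 (v(y, M) = -5*(-5) = 25)
F(l, z) = 4*z
P(w, r) = -20 + r*w*sqrt(5 + r) (P(w, r) = -4 + ((sqrt(r + 5)*w)*r + 4*(-4)) = -4 + ((sqrt(5 + r)*w)*r - 16) = -4 + ((w*sqrt(5 + r))*r - 16) = -4 + (r*w*sqrt(5 + r) - 16) = -4 + (-16 + r*w*sqrt(5 + r)) = -20 + r*w*sqrt(5 + r))
P(-15, 14)*v(-5, 5) = (-20 + 14*(-15)*sqrt(5 + 14))*25 = (-20 + 14*(-15)*sqrt(19))*25 = (-20 - 210*sqrt(19))*25 = -500 - 5250*sqrt(19)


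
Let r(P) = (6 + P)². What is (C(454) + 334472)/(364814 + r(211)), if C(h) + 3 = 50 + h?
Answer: 334973/411903 ≈ 0.81323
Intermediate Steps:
C(h) = 47 + h (C(h) = -3 + (50 + h) = 47 + h)
(C(454) + 334472)/(364814 + r(211)) = ((47 + 454) + 334472)/(364814 + (6 + 211)²) = (501 + 334472)/(364814 + 217²) = 334973/(364814 + 47089) = 334973/411903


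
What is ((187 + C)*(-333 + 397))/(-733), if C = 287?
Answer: -30336/733 ≈ -41.386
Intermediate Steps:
((187 + C)*(-333 + 397))/(-733) = ((187 + 287)*(-333 + 397))/(-733) = (474*64)*(-1/733) = 30336*(-1/733) = -30336/733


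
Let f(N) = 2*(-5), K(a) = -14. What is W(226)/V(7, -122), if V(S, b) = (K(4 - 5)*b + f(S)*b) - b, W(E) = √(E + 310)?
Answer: √134/1525 ≈ 0.0075907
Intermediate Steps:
W(E) = √(310 + E)
f(N) = -10
V(S, b) = -25*b (V(S, b) = (-14*b - 10*b) - b = -24*b - b = -25*b)
W(226)/V(7, -122) = √(310 + 226)/((-25*(-122))) = √536/3050 = (2*√134)*(1/3050) = √134/1525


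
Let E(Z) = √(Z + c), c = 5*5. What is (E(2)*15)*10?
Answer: 450*√3 ≈ 779.42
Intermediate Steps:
c = 25
E(Z) = √(25 + Z) (E(Z) = √(Z + 25) = √(25 + Z))
(E(2)*15)*10 = (√(25 + 2)*15)*10 = (√27*15)*10 = ((3*√3)*15)*10 = (45*√3)*10 = 450*√3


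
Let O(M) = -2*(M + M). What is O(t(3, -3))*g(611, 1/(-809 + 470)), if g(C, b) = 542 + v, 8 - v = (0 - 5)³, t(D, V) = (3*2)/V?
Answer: 5400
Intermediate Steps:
t(D, V) = 6/V
v = 133 (v = 8 - (0 - 5)³ = 8 - 1*(-5)³ = 8 - 1*(-125) = 8 + 125 = 133)
g(C, b) = 675 (g(C, b) = 542 + 133 = 675)
O(M) = -4*M
O(t(3, -3))*g(611, 1/(-809 + 470)) = -24/(-3)*675 = -24*(-1)/3*675 = -4*(-2)*675 = 8*675 = 5400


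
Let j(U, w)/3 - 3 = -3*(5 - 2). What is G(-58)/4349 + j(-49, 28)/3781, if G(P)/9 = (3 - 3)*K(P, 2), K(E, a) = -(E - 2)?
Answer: -18/3781 ≈ -0.0047606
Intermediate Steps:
K(E, a) = 2 - E (K(E, a) = -(-2 + E) = 2 - E)
j(U, w) = -18 (j(U, w) = 9 + 3*(-3*(5 - 2)) = 9 + 3*(-3*3) = 9 + 3*(-9) = 9 - 27 = -18)
G(P) = 0 (G(P) = 9*((3 - 3)*(2 - P)) = 9*(0*(2 - P)) = 9*0 = 0)
G(-58)/4349 + j(-49, 28)/3781 = 0/4349 - 18/3781 = 0*(1/4349) - 18*1/3781 = 0 - 18/3781 = -18/3781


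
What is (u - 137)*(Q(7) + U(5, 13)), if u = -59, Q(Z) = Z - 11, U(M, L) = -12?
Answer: 3136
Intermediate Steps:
Q(Z) = -11 + Z
(u - 137)*(Q(7) + U(5, 13)) = (-59 - 137)*((-11 + 7) - 12) = -196*(-4 - 12) = -196*(-16) = 3136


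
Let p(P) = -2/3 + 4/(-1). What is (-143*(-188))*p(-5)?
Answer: -376376/3 ≈ -1.2546e+5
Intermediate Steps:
p(P) = -14/3 (p(P) = -2*1/3 + 4*(-1) = -2/3 - 4 = -14/3)
(-143*(-188))*p(-5) = -143*(-188)*(-14/3) = 26884*(-14/3) = -376376/3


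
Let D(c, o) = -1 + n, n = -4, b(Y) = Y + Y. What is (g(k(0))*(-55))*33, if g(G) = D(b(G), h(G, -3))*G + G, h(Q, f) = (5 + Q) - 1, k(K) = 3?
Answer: 21780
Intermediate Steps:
b(Y) = 2*Y
h(Q, f) = 4 + Q
D(c, o) = -5 (D(c, o) = -1 - 4 = -5)
g(G) = -4*G (g(G) = -5*G + G = -4*G)
(g(k(0))*(-55))*33 = (-4*3*(-55))*33 = -12*(-55)*33 = 660*33 = 21780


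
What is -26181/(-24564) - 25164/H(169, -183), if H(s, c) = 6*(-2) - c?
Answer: -22727835/155572 ≈ -146.09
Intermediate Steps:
H(s, c) = -12 - c
-26181/(-24564) - 25164/H(169, -183) = -26181/(-24564) - 25164/(-12 - 1*(-183)) = -26181*(-1/24564) - 25164/(-12 + 183) = 8727/8188 - 25164/171 = 8727/8188 - 25164*1/171 = 8727/8188 - 2796/19 = -22727835/155572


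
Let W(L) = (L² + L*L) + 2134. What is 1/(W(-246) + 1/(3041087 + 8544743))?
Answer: 11585830/1426980337781 ≈ 8.1191e-6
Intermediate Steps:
W(L) = 2134 + 2*L² (W(L) = (L² + L²) + 2134 = 2*L² + 2134 = 2134 + 2*L²)
1/(W(-246) + 1/(3041087 + 8544743)) = 1/((2134 + 2*(-246)²) + 1/(3041087 + 8544743)) = 1/((2134 + 2*60516) + 1/11585830) = 1/((2134 + 121032) + 1/11585830) = 1/(123166 + 1/11585830) = 1/(1426980337781/11585830) = 11585830/1426980337781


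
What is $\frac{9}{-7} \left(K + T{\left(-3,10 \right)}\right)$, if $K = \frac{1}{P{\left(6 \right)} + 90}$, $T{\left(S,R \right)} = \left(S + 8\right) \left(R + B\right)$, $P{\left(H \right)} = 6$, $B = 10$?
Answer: $- \frac{28803}{224} \approx -128.58$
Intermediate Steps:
$T{\left(S,R \right)} = \left(8 + S\right) \left(10 + R\right)$ ($T{\left(S,R \right)} = \left(S + 8\right) \left(R + 10\right) = \left(8 + S\right) \left(10 + R\right)$)
$K = \frac{1}{96}$ ($K = \frac{1}{6 + 90} = \frac{1}{96} \approx 0.010417$)
$\frac{9}{-7} \left(K + T{\left(-3,10 \right)}\right) = \frac{9}{-7} \left(\frac{1}{96} + \left(80 + 8 \cdot 10 + 10 \left(-3\right) + 10 \left(-3\right)\right)\right) = 9 \left(- \frac{1}{7}\right) \left(\frac{1}{96} + \left(80 + 80 - 30 - 30\right)\right) = - \frac{9 \left(\frac{1}{96} + 100\right)}{7} = \left(- \frac{9}{7}\right) \frac{9601}{96} = - \frac{28803}{224}$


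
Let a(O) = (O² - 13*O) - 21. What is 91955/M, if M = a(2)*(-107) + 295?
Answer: 91955/4896 ≈ 18.782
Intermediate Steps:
a(O) = -21 + O² - 13*O
M = 4896 (M = (-21 + 2² - 13*2)*(-107) + 295 = (-21 + 4 - 26)*(-107) + 295 = -43*(-107) + 295 = 4601 + 295 = 4896)
91955/M = 91955/4896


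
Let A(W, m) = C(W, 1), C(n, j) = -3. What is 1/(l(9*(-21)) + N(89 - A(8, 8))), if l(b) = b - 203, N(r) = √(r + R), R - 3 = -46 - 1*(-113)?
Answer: -196/76751 - 9*√2/153502 ≈ -0.0026366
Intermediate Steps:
R = 70 (R = 3 + (-46 - 1*(-113)) = 3 + (-46 + 113) = 3 + 67 = 70)
A(W, m) = -3
N(r) = √(70 + r) (N(r) = √(r + 70) = √(70 + r))
l(b) = -203 + b
1/(l(9*(-21)) + N(89 - A(8, 8))) = 1/((-203 + 9*(-21)) + √(70 + (89 - 1*(-3)))) = 1/((-203 - 189) + √(70 + (89 + 3))) = 1/(-392 + √(70 + 92)) = 1/(-392 + √162) = 1/(-392 + 9*√2)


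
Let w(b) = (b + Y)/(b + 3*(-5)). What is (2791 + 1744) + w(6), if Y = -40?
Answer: 40849/9 ≈ 4538.8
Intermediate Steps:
w(b) = (-40 + b)/(-15 + b) (w(b) = (b - 40)/(b + 3*(-5)) = (-40 + b)/(b - 15) = (-40 + b)/(-15 + b))
(2791 + 1744) + w(6) = (2791 + 1744) + (-40 + 6)/(-15 + 6) = 4535 - 34/(-9) = 4535 - ⅑*(-34) = 4535 + 34/9 = 40849/9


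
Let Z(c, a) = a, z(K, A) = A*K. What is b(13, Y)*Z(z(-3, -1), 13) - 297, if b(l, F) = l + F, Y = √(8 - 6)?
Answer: -128 + 13*√2 ≈ -109.62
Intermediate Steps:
Y = √2 ≈ 1.4142
b(l, F) = F + l
b(13, Y)*Z(z(-3, -1), 13) - 297 = (√2 + 13)*13 - 297 = (13 + √2)*13 - 297 = (169 + 13*√2) - 297 = -128 + 13*√2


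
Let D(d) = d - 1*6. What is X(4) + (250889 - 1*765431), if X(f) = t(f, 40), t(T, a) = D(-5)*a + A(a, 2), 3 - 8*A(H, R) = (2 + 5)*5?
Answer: -514986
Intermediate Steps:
A(H, R) = -4 (A(H, R) = 3/8 - (2 + 5)*5/8 = 3/8 - 7*5/8 = 3/8 - ⅛*35 = 3/8 - 35/8 = -4)
D(d) = -6 + d (D(d) = d - 6 = -6 + d)
t(T, a) = -4 - 11*a (t(T, a) = (-6 - 5)*a - 4 = -11*a - 4 = -4 - 11*a)
X(f) = -444 (X(f) = -4 - 11*40 = -4 - 440 = -444)
X(4) + (250889 - 1*765431) = -444 + (250889 - 1*765431) = -444 + (250889 - 765431) = -444 - 514542 = -514986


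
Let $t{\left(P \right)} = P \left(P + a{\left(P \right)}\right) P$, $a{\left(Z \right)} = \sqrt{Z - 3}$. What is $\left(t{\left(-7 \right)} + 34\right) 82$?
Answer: $-25338 + 4018 i \sqrt{10} \approx -25338.0 + 12706.0 i$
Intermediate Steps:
$a{\left(Z \right)} = \sqrt{-3 + Z}$
$t{\left(P \right)} = P^{2} \left(P + \sqrt{-3 + P}\right)$ ($t{\left(P \right)} = P \left(P + \sqrt{-3 + P}\right) P = P P \left(P + \sqrt{-3 + P}\right) = P^{2} \left(P + \sqrt{-3 + P}\right)$)
$\left(t{\left(-7 \right)} + 34\right) 82 = \left(\left(-7\right)^{2} \left(-7 + \sqrt{-3 - 7}\right) + 34\right) 82 = \left(49 \left(-7 + \sqrt{-10}\right) + 34\right) 82 = \left(49 \left(-7 + i \sqrt{10}\right) + 34\right) 82 = \left(\left(-343 + 49 i \sqrt{10}\right) + 34\right) 82 = \left(-309 + 49 i \sqrt{10}\right) 82 = -25338 + 4018 i \sqrt{10}$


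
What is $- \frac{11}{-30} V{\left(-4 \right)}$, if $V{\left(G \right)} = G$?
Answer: $- \frac{22}{15} \approx -1.4667$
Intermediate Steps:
$- \frac{11}{-30} V{\left(-4 \right)} = - \frac{11}{-30} \left(-4\right) = \left(-11\right) \left(- \frac{1}{30}\right) \left(-4\right) = \frac{11}{30} \left(-4\right) = - \frac{22}{15}$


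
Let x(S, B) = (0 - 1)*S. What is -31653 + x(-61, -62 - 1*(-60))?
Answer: -31592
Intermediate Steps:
x(S, B) = -S
-31653 + x(-61, -62 - 1*(-60)) = -31653 - 1*(-61) = -31653 + 61 = -31592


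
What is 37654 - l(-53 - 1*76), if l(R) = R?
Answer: 37783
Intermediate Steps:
37654 - l(-53 - 1*76) = 37654 - (-53 - 1*76) = 37654 - (-53 - 76) = 37654 - 1*(-129) = 37654 + 129 = 37783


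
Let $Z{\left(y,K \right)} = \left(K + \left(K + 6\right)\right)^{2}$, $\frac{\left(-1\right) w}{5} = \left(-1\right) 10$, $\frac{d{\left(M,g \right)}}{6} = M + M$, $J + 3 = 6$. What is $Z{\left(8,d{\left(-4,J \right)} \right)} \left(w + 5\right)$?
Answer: $445500$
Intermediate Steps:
$J = 3$ ($J = -3 + 6 = 3$)
$d{\left(M,g \right)} = 12 M$ ($d{\left(M,g \right)} = 6 \left(M + M\right) = 6 \cdot 2 M = 12 M$)
$w = 50$ ($w = - 5 \left(\left(-1\right) 10\right) = \left(-5\right) \left(-10\right) = 50$)
$Z{\left(y,K \right)} = \left(6 + 2 K\right)^{2}$ ($Z{\left(y,K \right)} = \left(K + \left(6 + K\right)\right)^{2} = \left(6 + 2 K\right)^{2}$)
$Z{\left(8,d{\left(-4,J \right)} \right)} \left(w + 5\right) = 4 \left(3 + 12 \left(-4\right)\right)^{2} \left(50 + 5\right) = 4 \left(3 - 48\right)^{2} \cdot 55 = 4 \left(-45\right)^{2} \cdot 55 = 4 \cdot 2025 \cdot 55 = 8100 \cdot 55 = 445500$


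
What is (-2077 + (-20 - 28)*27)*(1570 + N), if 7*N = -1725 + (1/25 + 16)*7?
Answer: -790739136/175 ≈ -4.5185e+6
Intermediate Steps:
N = -40318/175 (N = (-1725 + (1/25 + 16)*7)/7 = (-1725 + (401/25)*7)/7 = (-1725 + 2807/25)/7 = (⅐)*(-40318/25) = -40318/175 ≈ -230.39)
(-2077 + (-20 - 28)*27)*(1570 + N) = (-2077 + (-20 - 28)*27)*(1570 - 40318/175) = (-2077 - 48*27)*(234432/175) = (-2077 - 1296)*(234432/175) = -3373*234432/175 = -790739136/175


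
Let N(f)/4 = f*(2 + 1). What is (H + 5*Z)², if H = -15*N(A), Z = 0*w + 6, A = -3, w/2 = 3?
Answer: 324900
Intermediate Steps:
w = 6 (w = 2*3 = 6)
Z = 6 (Z = 0*6 + 6 = 0 + 6 = 6)
N(f) = 12*f (N(f) = 4*(f*(2 + 1)) = 4*(f*3) = 4*(3*f) = 12*f)
H = 540 (H = -180*(-3) = -15*(-36) = 540)
(H + 5*Z)² = (540 + 5*6)² = (540 + 30)² = 570² = 324900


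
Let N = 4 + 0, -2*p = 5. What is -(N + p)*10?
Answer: -15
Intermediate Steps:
p = -5/2 (p = -½*5 = -5/2 ≈ -2.5000)
N = 4
-(N + p)*10 = -(4 - 5/2)*10 = -3*10/2 = -1*15 = -15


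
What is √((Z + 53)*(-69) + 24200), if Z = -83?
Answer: √26270 ≈ 162.08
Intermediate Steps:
√((Z + 53)*(-69) + 24200) = √((-83 + 53)*(-69) + 24200) = √(-30*(-69) + 24200) = √(2070 + 24200) = √26270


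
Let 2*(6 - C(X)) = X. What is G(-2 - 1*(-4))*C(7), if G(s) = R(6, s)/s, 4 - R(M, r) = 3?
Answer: 5/4 ≈ 1.2500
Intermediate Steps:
R(M, r) = 1 (R(M, r) = 4 - 1*3 = 4 - 3 = 1)
G(s) = 1/s
C(X) = 6 - X/2
G(-2 - 1*(-4))*C(7) = (6 - ½*7)/(-2 - 1*(-4)) = (6 - 7/2)/(-2 + 4) = (5/2)/2 = (½)*(5/2) = 5/4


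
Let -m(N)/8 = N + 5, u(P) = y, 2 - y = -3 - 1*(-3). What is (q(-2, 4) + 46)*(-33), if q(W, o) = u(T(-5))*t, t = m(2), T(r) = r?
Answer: 2178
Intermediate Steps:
y = 2 (y = 2 - (-3 - 1*(-3)) = 2 - (-3 + 3) = 2 - 1*0 = 2 + 0 = 2)
u(P) = 2
m(N) = -40 - 8*N (m(N) = -8*(N + 5) = -8*(5 + N) = -40 - 8*N)
t = -56 (t = -40 - 8*2 = -40 - 16 = -56)
q(W, o) = -112 (q(W, o) = 2*(-56) = -112)
(q(-2, 4) + 46)*(-33) = (-112 + 46)*(-33) = -66*(-33) = 2178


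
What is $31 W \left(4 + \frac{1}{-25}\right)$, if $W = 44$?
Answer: $\frac{135036}{25} \approx 5401.4$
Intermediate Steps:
$31 W \left(4 + \frac{1}{-25}\right) = 31 \cdot 44 \left(4 + \frac{1}{-25}\right) = 1364 \left(4 - \frac{1}{25}\right) = 1364 \cdot \frac{99}{25} = \frac{135036}{25}$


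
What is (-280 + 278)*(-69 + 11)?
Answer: 116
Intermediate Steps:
(-280 + 278)*(-69 + 11) = -2*(-58) = 116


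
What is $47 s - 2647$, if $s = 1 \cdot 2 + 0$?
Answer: $-2553$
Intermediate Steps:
$s = 2$ ($s = 2 + 0 = 2$)
$47 s - 2647 = 47 \cdot 2 - 2647 = 94 - 2647 = -2553$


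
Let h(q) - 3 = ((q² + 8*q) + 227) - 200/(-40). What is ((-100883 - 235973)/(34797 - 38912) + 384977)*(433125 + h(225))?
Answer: 153946938669127/823 ≈ 1.8706e+11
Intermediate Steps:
h(q) = 235 + q² + 8*q (h(q) = 3 + (((q² + 8*q) + 227) - 200/(-40)) = 3 + ((227 + q² + 8*q) - 200*(-1/40)) = 3 + ((227 + q² + 8*q) + 5) = 3 + (232 + q² + 8*q) = 235 + q² + 8*q)
((-100883 - 235973)/(34797 - 38912) + 384977)*(433125 + h(225)) = ((-100883 - 235973)/(34797 - 38912) + 384977)*(433125 + (235 + 225² + 8*225)) = (-336856/(-4115) + 384977)*(433125 + (235 + 50625 + 1800)) = (-336856*(-1/4115) + 384977)*(433125 + 52660) = (336856/4115 + 384977)*485785 = (1584517211/4115)*485785 = 153946938669127/823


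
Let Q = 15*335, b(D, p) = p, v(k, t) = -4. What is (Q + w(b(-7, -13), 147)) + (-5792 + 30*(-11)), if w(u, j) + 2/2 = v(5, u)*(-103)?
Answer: -686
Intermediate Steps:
w(u, j) = 411 (w(u, j) = -1 - 4*(-103) = -1 + 412 = 411)
Q = 5025
(Q + w(b(-7, -13), 147)) + (-5792 + 30*(-11)) = (5025 + 411) + (-5792 + 30*(-11)) = 5436 + (-5792 - 330) = 5436 - 6122 = -686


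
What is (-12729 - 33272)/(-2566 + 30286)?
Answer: -46001/27720 ≈ -1.6595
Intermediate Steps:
(-12729 - 33272)/(-2566 + 30286) = -46001/27720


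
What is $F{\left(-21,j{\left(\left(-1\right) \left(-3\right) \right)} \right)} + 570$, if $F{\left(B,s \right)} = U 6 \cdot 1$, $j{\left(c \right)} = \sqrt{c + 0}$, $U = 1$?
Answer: $576$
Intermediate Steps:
$j{\left(c \right)} = \sqrt{c}$
$F{\left(B,s \right)} = 6$ ($F{\left(B,s \right)} = 1 \cdot 6 \cdot 1 = 6 \cdot 1 = 6$)
$F{\left(-21,j{\left(\left(-1\right) \left(-3\right) \right)} \right)} + 570 = 6 + 570 = 576$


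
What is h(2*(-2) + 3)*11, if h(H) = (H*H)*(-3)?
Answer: -33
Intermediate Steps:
h(H) = -3*H² (h(H) = H²*(-3) = -3*H²)
h(2*(-2) + 3)*11 = -3*(2*(-2) + 3)²*11 = -3*(-4 + 3)²*11 = -3*(-1)²*11 = -3*1*11 = -3*11 = -33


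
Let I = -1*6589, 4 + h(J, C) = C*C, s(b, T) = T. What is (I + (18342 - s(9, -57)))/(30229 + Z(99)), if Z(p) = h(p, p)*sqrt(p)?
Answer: -35700449/858834725 + 34710771*sqrt(11)/858834725 ≈ 0.092477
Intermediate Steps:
h(J, C) = -4 + C**2 (h(J, C) = -4 + C*C = -4 + C**2)
Z(p) = sqrt(p)*(-4 + p**2) (Z(p) = (-4 + p**2)*sqrt(p) = sqrt(p)*(-4 + p**2))
I = -6589
(I + (18342 - s(9, -57)))/(30229 + Z(99)) = (-6589 + (18342 - 1*(-57)))/(30229 + sqrt(99)*(-4 + 99**2)) = (-6589 + (18342 + 57))/(30229 + (3*sqrt(11))*(-4 + 9801)) = (-6589 + 18399)/(30229 + (3*sqrt(11))*9797) = 11810/(30229 + 29391*sqrt(11))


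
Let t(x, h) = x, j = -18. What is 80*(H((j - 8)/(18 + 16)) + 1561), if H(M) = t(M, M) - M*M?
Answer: 36059120/289 ≈ 1.2477e+5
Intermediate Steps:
H(M) = M - M² (H(M) = M - M*M = M - M²)
80*(H((j - 8)/(18 + 16)) + 1561) = 80*(((-18 - 8)/(18 + 16))*(1 - (-18 - 8)/(18 + 16)) + 1561) = 80*((-26/34)*(1 - (-26)/34) + 1561) = 80*((-26*1/34)*(1 - (-26)/34) + 1561) = 80*(-13*(1 - 1*(-13/17))/17 + 1561) = 80*(-13*(1 + 13/17)/17 + 1561) = 80*(-13/17*30/17 + 1561) = 80*(-390/289 + 1561) = 80*(450739/289) = 36059120/289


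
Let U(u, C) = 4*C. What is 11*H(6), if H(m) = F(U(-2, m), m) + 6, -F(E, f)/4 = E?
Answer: -990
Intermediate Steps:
F(E, f) = -4*E
H(m) = 6 - 16*m (H(m) = -16*m + 6 = 6 - 16*m)
11*H(6) = 11*(6 - 16*6) = 11*(6 - 96) = 11*(-90) = -990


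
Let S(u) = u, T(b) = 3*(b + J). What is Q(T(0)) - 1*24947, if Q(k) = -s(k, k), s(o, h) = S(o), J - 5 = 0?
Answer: -24962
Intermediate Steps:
J = 5 (J = 5 + 0 = 5)
T(b) = 15 + 3*b (T(b) = 3*(b + 5) = 3*(5 + b) = 15 + 3*b)
s(o, h) = o
Q(k) = -k
Q(T(0)) - 1*24947 = -(15 + 3*0) - 1*24947 = -(15 + 0) - 24947 = -1*15 - 24947 = -15 - 24947 = -24962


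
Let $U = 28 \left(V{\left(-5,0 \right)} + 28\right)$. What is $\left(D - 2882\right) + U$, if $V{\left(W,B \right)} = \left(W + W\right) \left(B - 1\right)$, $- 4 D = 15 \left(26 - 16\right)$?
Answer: $- \frac{3711}{2} \approx -1855.5$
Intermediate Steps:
$D = - \frac{75}{2}$ ($D = - \frac{15 \left(26 - 16\right)}{4} = - \frac{15 \cdot 10}{4} = \left(- \frac{1}{4}\right) 150 = - \frac{75}{2} \approx -37.5$)
$V{\left(W,B \right)} = 2 W \left(-1 + B\right)$
$U = 1064$ ($U = 28 \left(2 \left(-5\right) \left(-1 + 0\right) + 28\right) = 28 \left(2 \left(-5\right) \left(-1\right) + 28\right) = 28 \left(10 + 28\right) = 28 \cdot 38 = 1064$)
$\left(D - 2882\right) + U = \left(- \frac{75}{2} - 2882\right) + 1064 = - \frac{5839}{2} + 1064 = - \frac{3711}{2}$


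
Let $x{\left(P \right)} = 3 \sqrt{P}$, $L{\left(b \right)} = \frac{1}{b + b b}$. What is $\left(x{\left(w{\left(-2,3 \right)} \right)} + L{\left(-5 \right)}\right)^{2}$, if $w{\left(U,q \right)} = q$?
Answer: $\frac{10801}{400} + \frac{3 \sqrt{3}}{10} \approx 27.522$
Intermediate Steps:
$L{\left(b \right)} = \frac{1}{b + b^{2}}$
$\left(x{\left(w{\left(-2,3 \right)} \right)} + L{\left(-5 \right)}\right)^{2} = \left(3 \sqrt{3} + \frac{1}{\left(-5\right) \left(1 - 5\right)}\right)^{2} = \left(3 \sqrt{3} - \frac{1}{5 \left(-4\right)}\right)^{2} = \left(3 \sqrt{3} - - \frac{1}{20}\right)^{2} = \left(3 \sqrt{3} + \frac{1}{20}\right)^{2} = \left(\frac{1}{20} + 3 \sqrt{3}\right)^{2}$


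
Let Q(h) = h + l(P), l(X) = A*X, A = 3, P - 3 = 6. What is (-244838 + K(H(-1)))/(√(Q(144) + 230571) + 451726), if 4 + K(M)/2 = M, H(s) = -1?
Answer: -55302103824/102028074167 + 367272*√25638/102028074167 ≈ -0.54145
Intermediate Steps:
P = 9 (P = 3 + 6 = 9)
l(X) = 3*X
Q(h) = 27 + h (Q(h) = h + 3*9 = h + 27 = 27 + h)
K(M) = -8 + 2*M
(-244838 + K(H(-1)))/(√(Q(144) + 230571) + 451726) = (-244838 + (-8 + 2*(-1)))/(√((27 + 144) + 230571) + 451726) = (-244838 + (-8 - 2))/(√(171 + 230571) + 451726) = (-244838 - 10)/(√230742 + 451726) = -244848/(3*√25638 + 451726) = -244848/(451726 + 3*√25638)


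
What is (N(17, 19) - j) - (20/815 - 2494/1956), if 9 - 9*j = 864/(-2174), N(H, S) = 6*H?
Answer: 108654143/1063086 ≈ 102.21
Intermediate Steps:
j = 1135/1087 (j = 1 - 96/(-2174) = 1 - 96*(-1)/2174 = 1 - ⅑*(-432/1087) = 1 + 48/1087 = 1135/1087 ≈ 1.0442)
(N(17, 19) - j) - (20/815 - 2494/1956) = (6*17 - 1*1135/1087) - (20/815 - 2494/1956) = (102 - 1135/1087) - (20*(1/815) - 2494*1/1956) = 109739/1087 - (4/163 - 1247/978) = 109739/1087 - 1*(-1223/978) = 109739/1087 + 1223/978 = 108654143/1063086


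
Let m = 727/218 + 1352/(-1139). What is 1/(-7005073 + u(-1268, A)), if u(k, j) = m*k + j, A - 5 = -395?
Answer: -124151/870073359891 ≈ -1.4269e-7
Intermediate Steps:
m = 533317/248302 (m = 727*(1/218) + 1352*(-1/1139) = 727/218 - 1352/1139 = 533317/248302 ≈ 2.1479)
A = -390 (A = 5 - 395 = -390)
u(k, j) = j + 533317*k/248302 (u(k, j) = 533317*k/248302 + j = j + 533317*k/248302)
1/(-7005073 + u(-1268, A)) = 1/(-7005073 + (-390 + (533317/248302)*(-1268))) = 1/(-7005073 + (-390 - 338122978/124151)) = 1/(-7005073 - 386541868/124151) = 1/(-870073359891/124151) = -124151/870073359891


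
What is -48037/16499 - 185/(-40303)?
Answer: -1932982896/664959197 ≈ -2.9069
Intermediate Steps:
-48037/16499 - 185/(-40303) = -48037*1/16499 - 185*(-1/40303) = -48037/16499 + 185/40303 = -1932982896/664959197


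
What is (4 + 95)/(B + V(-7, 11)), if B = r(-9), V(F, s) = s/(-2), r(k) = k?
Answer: -198/29 ≈ -6.8276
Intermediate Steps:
V(F, s) = -s/2 (V(F, s) = s*(-½) = -s/2)
B = -9
(4 + 95)/(B + V(-7, 11)) = (4 + 95)/(-9 - ½*11) = 99/(-9 - 11/2) = 99/(-29/2) = 99*(-2/29) = -198/29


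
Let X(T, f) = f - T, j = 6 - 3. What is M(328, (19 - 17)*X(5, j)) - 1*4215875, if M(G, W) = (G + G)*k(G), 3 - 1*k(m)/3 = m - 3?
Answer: -4849571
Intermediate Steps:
k(m) = 18 - 3*m (k(m) = 9 - 3*(m - 3) = 9 - 3*(-3 + m) = 9 + (9 - 3*m) = 18 - 3*m)
j = 3
M(G, W) = 2*G*(18 - 3*G) (M(G, W) = (G + G)*(18 - 3*G) = (2*G)*(18 - 3*G) = 2*G*(18 - 3*G))
M(328, (19 - 17)*X(5, j)) - 1*4215875 = 6*328*(6 - 1*328) - 1*4215875 = 6*328*(6 - 328) - 4215875 = 6*328*(-322) - 4215875 = -633696 - 4215875 = -4849571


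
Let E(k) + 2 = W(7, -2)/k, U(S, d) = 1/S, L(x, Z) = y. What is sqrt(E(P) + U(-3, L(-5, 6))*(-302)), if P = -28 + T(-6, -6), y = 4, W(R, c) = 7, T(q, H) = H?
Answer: 11*sqrt(8466)/102 ≈ 9.9227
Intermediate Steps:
L(x, Z) = 4
P = -34 (P = -28 - 6 = -34)
E(k) = -2 + 7/k
sqrt(E(P) + U(-3, L(-5, 6))*(-302)) = sqrt((-2 + 7/(-34)) - 302/(-3)) = sqrt((-2 + 7*(-1/34)) - 1/3*(-302)) = sqrt((-2 - 7/34) + 302/3) = sqrt(-75/34 + 302/3) = sqrt(10043/102) = 11*sqrt(8466)/102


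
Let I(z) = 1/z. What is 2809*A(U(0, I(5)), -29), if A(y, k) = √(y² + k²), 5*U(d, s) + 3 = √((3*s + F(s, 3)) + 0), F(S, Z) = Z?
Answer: 2809*√(525940 - 90*√10)/25 ≈ 81463.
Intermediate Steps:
U(d, s) = -⅗ + √(3 + 3*s)/5 (U(d, s) = -⅗ + √((3*s + 3) + 0)/5 = -⅗ + √((3 + 3*s) + 0)/5 = -⅗ + √(3 + 3*s)/5)
A(y, k) = √(k² + y²)
2809*A(U(0, I(5)), -29) = 2809*√((-29)² + (-⅗ + √(3 + 3/5)/5)²) = 2809*√(841 + (-⅗ + √(3 + 3*(⅕))/5)²) = 2809*√(841 + (-⅗ + √(3 + ⅗)/5)²) = 2809*√(841 + (-⅗ + √(18/5)/5)²) = 2809*√(841 + (-⅗ + (3*√10/5)/5)²) = 2809*√(841 + (-⅗ + 3*√10/25)²)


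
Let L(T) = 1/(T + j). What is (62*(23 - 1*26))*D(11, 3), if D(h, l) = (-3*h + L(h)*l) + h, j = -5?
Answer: 3999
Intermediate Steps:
L(T) = 1/(-5 + T) (L(T) = 1/(T - 5) = 1/(-5 + T))
D(h, l) = -2*h + l/(-5 + h) (D(h, l) = (-3*h + l/(-5 + h)) + h = -2*h + l/(-5 + h))
(62*(23 - 1*26))*D(11, 3) = (62*(23 - 1*26))*((3 - 2*11*(-5 + 11))/(-5 + 11)) = (62*(23 - 26))*((3 - 2*11*6)/6) = (62*(-3))*((3 - 132)/6) = -31*(-129) = -186*(-43/2) = 3999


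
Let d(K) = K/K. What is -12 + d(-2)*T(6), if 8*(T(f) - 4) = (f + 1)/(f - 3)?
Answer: -185/24 ≈ -7.7083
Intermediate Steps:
T(f) = 4 + (1 + f)/(8*(-3 + f)) (T(f) = 4 + ((f + 1)/(f - 3))/8 = 4 + ((1 + f)/(-3 + f))/8 = 4 + (1 + f)/(8*(-3 + f)))
d(K) = 1
-12 + d(-2)*T(6) = -12 + 1*((-95 + 33*6)/(8*(-3 + 6))) = -12 + 1*((1/8)*(-95 + 198)/3) = -12 + 1*((1/8)*(1/3)*103) = -12 + 1*(103/24) = -12 + 103/24 = -185/24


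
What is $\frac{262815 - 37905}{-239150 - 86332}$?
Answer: $- \frac{2205}{3191} \approx -0.69101$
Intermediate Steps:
$\frac{262815 - 37905}{-239150 - 86332} = \frac{224910}{-325482} = 224910 \left(- \frac{1}{325482}\right) = - \frac{2205}{3191}$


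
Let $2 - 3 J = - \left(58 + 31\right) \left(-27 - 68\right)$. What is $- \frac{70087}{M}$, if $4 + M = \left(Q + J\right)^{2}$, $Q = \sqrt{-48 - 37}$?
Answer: $- \frac{11267741068866}{1276416313954501} - \frac{15996026097 i \sqrt{85}}{2552832627909002} \approx -0.0088276 - 5.777 \cdot 10^{-5} i$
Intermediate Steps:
$J = - \frac{8453}{3}$ ($J = \frac{2}{3} - \frac{\left(-1\right) \left(58 + 31\right) \left(-27 - 68\right)}{3} = \frac{2}{3} - \frac{\left(-1\right) 89 \left(-95\right)}{3} = \frac{2}{3} - \frac{\left(-1\right) \left(-8455\right)}{3} = \frac{2}{3} - \frac{8455}{3} = - \frac{8453}{3} \approx -2817.7$)
$Q = i \sqrt{85}$ ($Q = \sqrt{-85} = i \sqrt{85} \approx 9.2195 i$)
$M = -4 + \left(- \frac{8453}{3} + i \sqrt{85}\right)^{2}$ ($M = -4 + \left(i \sqrt{85} - \frac{8453}{3}\right)^{2} = -4 + \left(- \frac{8453}{3} + i \sqrt{85}\right)^{2} \approx 7.9392 \cdot 10^{6} - 51955.0 i$)
$- \frac{70087}{M} = - \frac{70087}{\frac{71452408}{9} - \frac{16906 i \sqrt{85}}{3}}$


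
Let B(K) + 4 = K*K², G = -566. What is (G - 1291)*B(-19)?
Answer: 12744591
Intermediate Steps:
B(K) = -4 + K³ (B(K) = -4 + K*K² = -4 + K³)
(G - 1291)*B(-19) = (-566 - 1291)*(-4 + (-19)³) = -1857*(-4 - 6859) = -1857*(-6863) = 12744591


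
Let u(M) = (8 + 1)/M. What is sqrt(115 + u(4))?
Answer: sqrt(469)/2 ≈ 10.828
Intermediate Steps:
u(M) = 9/M
sqrt(115 + u(4)) = sqrt(115 + 9/4) = sqrt(469/4) = sqrt(469)/2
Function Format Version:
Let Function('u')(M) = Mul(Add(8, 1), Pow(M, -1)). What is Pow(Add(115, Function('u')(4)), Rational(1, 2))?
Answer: Mul(Rational(1, 2), Pow(469, Rational(1, 2))) ≈ 10.828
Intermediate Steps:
Function('u')(M) = Mul(9, Pow(M, -1))
Pow(Add(115, Function('u')(4)), Rational(1, 2)) = Pow(Add(115, Mul(9, Pow(4, -1))), Rational(1, 2)) = Pow(Add(115, Mul(9, Rational(1, 4))), Rational(1, 2)) = Pow(Add(115, Rational(9, 4)), Rational(1, 2)) = Pow(Rational(469, 4), Rational(1, 2)) = Mul(Rational(1, 2), Pow(469, Rational(1, 2)))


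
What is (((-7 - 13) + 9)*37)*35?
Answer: -14245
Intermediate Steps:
(((-7 - 13) + 9)*37)*35 = ((-20 + 9)*37)*35 = -11*37*35 = -407*35 = -14245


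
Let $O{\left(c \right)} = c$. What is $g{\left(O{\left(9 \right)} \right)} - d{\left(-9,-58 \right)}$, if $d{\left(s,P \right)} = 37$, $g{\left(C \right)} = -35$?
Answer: $-72$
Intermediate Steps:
$g{\left(O{\left(9 \right)} \right)} - d{\left(-9,-58 \right)} = -35 - 37 = -72$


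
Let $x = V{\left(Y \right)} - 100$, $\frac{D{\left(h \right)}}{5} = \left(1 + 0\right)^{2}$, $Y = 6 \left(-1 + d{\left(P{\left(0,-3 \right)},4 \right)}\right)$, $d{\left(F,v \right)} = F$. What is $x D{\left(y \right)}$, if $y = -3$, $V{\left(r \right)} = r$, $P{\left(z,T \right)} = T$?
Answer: $-620$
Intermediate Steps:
$Y = -24$ ($Y = 6 \left(-1 - 3\right) = 6 \left(-4\right) = -24$)
$D{\left(h \right)} = 5$ ($D{\left(h \right)} = 5 \left(1 + 0\right)^{2} = 5 \cdot 1^{2} = 5 \cdot 1 = 5$)
$x = -124$ ($x = -24 - 100 = -124$)
$x D{\left(y \right)} = \left(-124\right) 5 = -620$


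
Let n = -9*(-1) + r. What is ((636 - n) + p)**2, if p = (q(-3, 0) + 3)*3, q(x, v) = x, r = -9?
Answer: 404496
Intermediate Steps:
n = 0 (n = -9*(-1) - 9 = 9 - 9 = 0)
p = 0 (p = (-3 + 3)*3 = 0*3 = 0)
((636 - n) + p)**2 = ((636 - 1*0) + 0)**2 = ((636 + 0) + 0)**2 = (636 + 0)**2 = 636**2 = 404496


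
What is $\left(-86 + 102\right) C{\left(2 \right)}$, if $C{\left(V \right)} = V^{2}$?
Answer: $64$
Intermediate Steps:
$\left(-86 + 102\right) C{\left(2 \right)} = \left(-86 + 102\right) 2^{2} = 16 \cdot 4 = 64$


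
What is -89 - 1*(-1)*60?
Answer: -29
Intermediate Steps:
-89 - 1*(-1)*60 = -89 + 1*60 = -89 + 60 = -29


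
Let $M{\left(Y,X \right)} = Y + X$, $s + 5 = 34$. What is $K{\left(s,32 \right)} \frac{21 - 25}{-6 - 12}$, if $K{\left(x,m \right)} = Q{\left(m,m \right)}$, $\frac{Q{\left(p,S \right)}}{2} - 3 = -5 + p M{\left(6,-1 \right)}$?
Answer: $\frac{632}{9} \approx 70.222$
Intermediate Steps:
$s = 29$ ($s = -5 + 34 = 29$)
$M{\left(Y,X \right)} = X + Y$
$Q{\left(p,S \right)} = -4 + 10 p$ ($Q{\left(p,S \right)} = 6 + 2 \left(-5 + p \left(-1 + 6\right)\right) = 6 + 2 \left(-5 + p 5\right) = 6 + 2 \left(-5 + 5 p\right) = 6 + \left(-10 + 10 p\right) = -4 + 10 p$)
$K{\left(x,m \right)} = -4 + 10 m$
$K{\left(s,32 \right)} \frac{21 - 25}{-6 - 12} = \left(-4 + 10 \cdot 32\right) \frac{21 - 25}{-6 - 12} = \left(-4 + 320\right) \left(- \frac{4}{-18}\right) = 316 \left(\left(-4\right) \left(- \frac{1}{18}\right)\right) = 316 \cdot \frac{2}{9} = \frac{632}{9}$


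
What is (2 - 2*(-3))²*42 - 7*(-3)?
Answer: 2709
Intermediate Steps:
(2 - 2*(-3))²*42 - 7*(-3) = (2 + 6)²*42 + 21 = 8²*42 + 21 = 64*42 + 21 = 2688 + 21 = 2709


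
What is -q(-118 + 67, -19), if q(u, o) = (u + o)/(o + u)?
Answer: -1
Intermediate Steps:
q(u, o) = 1 (q(u, o) = (o + u)/(o + u) = 1)
-q(-118 + 67, -19) = -1*1 = -1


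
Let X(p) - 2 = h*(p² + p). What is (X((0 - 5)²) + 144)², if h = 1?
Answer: 633616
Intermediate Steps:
X(p) = 2 + p + p² (X(p) = 2 + 1*(p² + p) = 2 + 1*(p + p²) = 2 + (p + p²) = 2 + p + p²)
(X((0 - 5)²) + 144)² = ((2 + (0 - 5)² + ((0 - 5)²)²) + 144)² = ((2 + (-5)² + ((-5)²)²) + 144)² = ((2 + 25 + 25²) + 144)² = ((2 + 25 + 625) + 144)² = (652 + 144)² = 796² = 633616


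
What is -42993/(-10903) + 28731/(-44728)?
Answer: 1609736811/487669384 ≈ 3.3009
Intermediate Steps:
-42993/(-10903) + 28731/(-44728) = -42993*(-1/10903) + 28731*(-1/44728) = 42993/10903 - 28731/44728 = 1609736811/487669384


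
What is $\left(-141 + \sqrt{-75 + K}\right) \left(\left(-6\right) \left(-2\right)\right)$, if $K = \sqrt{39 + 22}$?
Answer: $-1692 + 12 i \sqrt{75 - \sqrt{61}} \approx -1692.0 + 98.363 i$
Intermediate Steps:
$K = \sqrt{61} \approx 7.8102$
$\left(-141 + \sqrt{-75 + K}\right) \left(\left(-6\right) \left(-2\right)\right) = \left(-141 + \sqrt{-75 + \sqrt{61}}\right) \left(\left(-6\right) \left(-2\right)\right) = \left(-141 + \sqrt{-75 + \sqrt{61}}\right) 12 = -1692 + 12 \sqrt{-75 + \sqrt{61}}$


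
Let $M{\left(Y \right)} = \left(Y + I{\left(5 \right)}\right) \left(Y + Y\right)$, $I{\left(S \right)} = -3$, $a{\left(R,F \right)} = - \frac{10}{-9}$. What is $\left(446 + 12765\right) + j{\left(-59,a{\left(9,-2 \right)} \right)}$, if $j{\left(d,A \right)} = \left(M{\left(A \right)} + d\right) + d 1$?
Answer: $\frac{1060193}{81} \approx 13089.0$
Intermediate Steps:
$a{\left(R,F \right)} = \frac{10}{9}$ ($a{\left(R,F \right)} = \left(-10\right) \left(- \frac{1}{9}\right) = \frac{10}{9}$)
$M{\left(Y \right)} = 2 Y \left(-3 + Y\right)$ ($M{\left(Y \right)} = \left(Y - 3\right) \left(Y + Y\right) = \left(-3 + Y\right) 2 Y = 2 Y \left(-3 + Y\right)$)
$j{\left(d,A \right)} = 2 d + 2 A \left(-3 + A\right)$ ($j{\left(d,A \right)} = \left(2 A \left(-3 + A\right) + d\right) + d 1 = \left(d + 2 A \left(-3 + A\right)\right) + d = 2 d + 2 A \left(-3 + A\right)$)
$\left(446 + 12765\right) + j{\left(-59,a{\left(9,-2 \right)} \right)} = \left(446 + 12765\right) + \left(2 \left(-59\right) + 2 \cdot \frac{10}{9} \left(-3 + \frac{10}{9}\right)\right) = 13211 - \left(118 - - \frac{340}{81}\right) = 13211 - \frac{9898}{81} = \frac{1060193}{81}$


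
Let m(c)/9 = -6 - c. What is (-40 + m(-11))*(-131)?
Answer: -655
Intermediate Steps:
m(c) = -54 - 9*c (m(c) = 9*(-6 - c) = -54 - 9*c)
(-40 + m(-11))*(-131) = (-40 + (-54 - 9*(-11)))*(-131) = (-40 + (-54 + 99))*(-131) = (-40 + 45)*(-131) = 5*(-131) = -655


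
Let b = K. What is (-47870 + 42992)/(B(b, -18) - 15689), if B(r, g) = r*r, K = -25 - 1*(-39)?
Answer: 4878/15493 ≈ 0.31485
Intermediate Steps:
K = 14 (K = -25 + 39 = 14)
b = 14
B(r, g) = r**2
(-47870 + 42992)/(B(b, -18) - 15689) = (-47870 + 42992)/(14**2 - 15689) = -4878/(196 - 15689) = -4878/(-15493) = -4878*(-1/15493) = 4878/15493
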